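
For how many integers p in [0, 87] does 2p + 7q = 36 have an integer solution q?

gcd(7, 2) = 1  (7 = 3·2 + 1, 2 = 2·1).
Back-substituting, 2·(-3) + 7·(1) = 1.
Scale by 36: particular solution (-108, 36); reduce p mod 7: (4, 4).
General solution: p = 4 + 7t, q = 4 - 2t for integer t.
0 ≤ 4 + 7t ≤ 87 gives t ∈ [0, 11], which is 12 values.

12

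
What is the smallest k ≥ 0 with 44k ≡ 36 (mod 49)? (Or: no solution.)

32

gcd(49, 44) = 1.
1 divides 36, so solutions exist.
By Bézout, 44·(-10) + 49·(9) = 1.
So 44·(-10) ≡ 1 (mod 49); multiply by 36: k ≡ -360 (mod 49).
Smallest nonnegative: k = -360 mod 49 = 32.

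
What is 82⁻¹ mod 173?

gcd(173, 82) = 1  (173 = 2*82 + 9, 82 = 9*9 + 1, 9 = 9*1).
Back-substituting, 82*(19) + 173*(-9) = 1.
So 82*19 ≡ 1 (mod 173), and 19 mod 173 = 19.

19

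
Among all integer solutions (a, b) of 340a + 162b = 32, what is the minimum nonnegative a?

2

gcd(340, 162):
  340 = 2*162 + 16
  162 = 10*16 + 2
  16 = 8*2
so gcd(340, 162) = 2.
2 divides 32, so solutions exist.
Back-substitute for Bézout coefficients:
  2 = 162 - 10*16
  ... = 340*(-10) + 162*(21)
Scale by 32/2 = 16: (a₀, b₀) = (-160, 336).
General solution: a = -160 + 81t, b = 336 - 170t for integer t.
a ≥ 0: smallest is -160 mod 81 = 2 (at t = 2), with b = -4.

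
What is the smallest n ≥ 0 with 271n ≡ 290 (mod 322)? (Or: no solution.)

gcd(322, 271) = 1.
1 divides 290, so solutions exist.
By Bézout, 271·(101) + 322·(-85) = 1.
So 271·(101) ≡ 1 (mod 322); multiply by 290: n ≡ 29290 (mod 322).
Smallest nonnegative: n = 29290 mod 322 = 310.

310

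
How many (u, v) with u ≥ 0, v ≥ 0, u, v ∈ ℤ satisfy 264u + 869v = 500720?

gcd(869, 264) = 11.
By Bézout, 264·(-23) + 869·(7) = 11.
One solution: (27, 568).
General: u = 27 + 79t, v = 568 - 24t.
u ≥ 0 ⇒ t ≥ 0; v ≥ 0 ⇒ t ≤ 23. So t ∈ [0, 23]: 24 solutions.

24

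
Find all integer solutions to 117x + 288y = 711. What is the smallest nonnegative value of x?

11

gcd(288, 117):
  288 = 2·117 + 54
  117 = 2·54 + 9
  54 = 6·9
so gcd(288, 117) = 9.
9 divides 711, so solutions exist.
Back-substitute for Bézout coefficients:
  9 = 117 - 2·54
  ... = 117·(5) + 288·(-2)
Scale by 711/9 = 79: (x₀, y₀) = (395, -158).
General solution: x = 395 + 32t, y = -158 - 13t for integer t.
x ≥ 0: smallest is 395 mod 32 = 11 (at t = -12), with y = -2.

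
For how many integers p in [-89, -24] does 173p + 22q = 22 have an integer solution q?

3

gcd(173, 22) = 1  (173 = 7×22 + 19, 22 = 1×19 + 3, 19 = 6×3 + 1, 3 = 3×1).
Back-substituting, 173×(7) + 22×(-55) = 1.
Scale by 22: particular solution (154, -1210); reduce p mod 22: (0, 1).
General solution: p = 0 + 22t, q = 1 - 173t for integer t.
-89 ≤ 0 + 22t ≤ -24 gives t ∈ [-4, -2], which is 3 values.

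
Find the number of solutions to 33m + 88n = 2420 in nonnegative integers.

gcd(88, 33) = 11.
By Bézout, 33·(3) + 88·(-1) = 11.
One solution: (4, 26).
General: m = 4 + 8t, n = 26 - 3t.
m ≥ 0 ⇒ t ≥ 0; n ≥ 0 ⇒ t ≤ 8. So t ∈ [0, 8]: 9 solutions.

9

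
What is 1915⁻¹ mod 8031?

6559

gcd(8031, 1915) = 1.
By Bézout, 1915·(-1472) + 8031·(351) = 1.
So 1915·-1472 ≡ 1 (mod 8031), and -1472 mod 8031 = 6559.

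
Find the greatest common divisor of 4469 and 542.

gcd(4469, 542):
  4469 = 8·542 + 133
  542 = 4·133 + 10
  133 = 13·10 + 3
  10 = 3·3 + 1
  3 = 3·1
so gcd(4469, 542) = 1.

1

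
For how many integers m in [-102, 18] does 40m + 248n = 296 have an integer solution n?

gcd(248, 40):
  248 = 6×40 + 8
  40 = 5×8
so gcd(248, 40) = 8.
Back-substitute for Bézout coefficients:
  8 = 248 - 6×40
  ... = 40×(-6) + 248×(1)
Scale by 37: particular solution (-222, 37); reduce m mod 31: (26, -3).
General solution: m = 26 + 31t, n = -3 - 5t for integer t.
-102 ≤ 26 + 31t ≤ 18 gives t ∈ [-4, -1], which is 4 values.

4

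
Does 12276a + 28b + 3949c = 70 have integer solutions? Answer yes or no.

gcd(12276, 28) = 4.
gcd(4, 3949) = 1.
1 divides 70, so integer solutions exist.

yes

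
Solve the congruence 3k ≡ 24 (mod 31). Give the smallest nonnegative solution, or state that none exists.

8

gcd(31, 3) = 1  (31 = 10*3 + 1, 3 = 3*1).
1 divides 24, so solutions exist.
Back-substituting, 3*(-10) + 31*(1) = 1.
So 3*(-10) ≡ 1 (mod 31); multiply by 24: k ≡ -240 (mod 31).
Smallest nonnegative: k = -240 mod 31 = 8.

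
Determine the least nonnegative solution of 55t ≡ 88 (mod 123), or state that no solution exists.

100

gcd(123, 55) = 1.
1 divides 88, so solutions exist.
By Bézout, 55·(-38) + 123·(17) = 1.
So 55·(-38) ≡ 1 (mod 123); multiply by 88: t ≡ -3344 (mod 123).
Smallest nonnegative: t = -3344 mod 123 = 100.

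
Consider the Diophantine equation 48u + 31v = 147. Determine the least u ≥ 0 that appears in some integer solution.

5

gcd(48, 31) = 1.
1 divides 147, so solutions exist.
By Bézout, 48×(11) + 31×(-17) = 1.
Scale by 147/1 = 147: (u₀, v₀) = (1617, -2499).
General solution: u = 1617 + 31t, v = -2499 - 48t for integer t.
u ≥ 0: smallest is 1617 mod 31 = 5 (at t = -52), with v = -3.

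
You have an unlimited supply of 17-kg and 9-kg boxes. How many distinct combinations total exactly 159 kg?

1

Need nonnegative integers with 17j + 9k = 159.
gcd(17, 9) = 1, and 17·(-1) + 9·(2) = 1.
So (j₀, k₀) = (-159, 318); general j = -159 + 9t, k = 318 - 17t.
j ≥ 0 ⇒ t ≥ 18; k ≥ 0 ⇒ t ≤ 18. That's 1 value of t.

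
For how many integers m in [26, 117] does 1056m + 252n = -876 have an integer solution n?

5

gcd(1056, 252):
  1056 = 4*252 + 48
  252 = 5*48 + 12
  48 = 4*12
so gcd(1056, 252) = 12.
Back-substitute for Bézout coefficients:
  12 = 252 - 5*48
  ... = 1056*(-5) + 252*(21)
Scale by -73: particular solution (365, -1533); reduce m mod 21: (8, -37).
General solution: m = 8 + 21t, n = -37 - 88t for integer t.
26 ≤ 8 + 21t ≤ 117 gives t ∈ [1, 5], which is 5 values.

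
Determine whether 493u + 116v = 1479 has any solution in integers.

gcd(493, 116):
  493 = 4×116 + 29
  116 = 4×29
so gcd(493, 116) = 29.
29 divides 1479, so integer solutions exist.

yes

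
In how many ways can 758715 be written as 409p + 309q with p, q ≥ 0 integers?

gcd(409, 309) = 1.
By Bézout, 409×(34) + 309×(-45) = 1.
One solution: (63, 2372).
General: p = 63 + 309t, q = 2372 - 409t.
p ≥ 0 ⇒ t ≥ 0; q ≥ 0 ⇒ t ≤ 5. So t ∈ [0, 5]: 6 solutions.

6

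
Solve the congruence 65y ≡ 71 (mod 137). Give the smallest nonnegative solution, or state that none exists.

gcd(137, 65):
  137 = 2*65 + 7
  65 = 9*7 + 2
  7 = 3*2 + 1
  2 = 2*1
so gcd(137, 65) = 1.
1 divides 71, so solutions exist.
Back-substitute for Bézout coefficients:
  1 = 7 - 3*2
  ... = 65*(-59) + 137*(28)
So 65*(-59) ≡ 1 (mod 137); multiply by 71: y ≡ -4189 (mod 137).
Smallest nonnegative: y = -4189 mod 137 = 58.

58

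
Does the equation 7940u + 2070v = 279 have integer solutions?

no

gcd(7940, 2070) = 10  (7940 = 3*2070 + 1730, 2070 = 1*1730 + 340, 1730 = 5*340 + 30, 340 = 11*30 + 10, 30 = 3*10).
10 does not divide 279 (remainder 9), so no integer solutions.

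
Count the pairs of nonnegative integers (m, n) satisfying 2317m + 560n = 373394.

gcd(2317, 560) = 7  (2317 = 4*560 + 77, 560 = 7*77 + 21, 77 = 3*21 + 14, 21 = 1*14 + 7, 14 = 2*7).
Back-substituting, 2317*(-29) + 560*(120) = 7.
Scale by 53342: one solution is (-1546918, 6401040). Reduce m mod 80: (42, 493).
General: m = 42 + 80t, n = 493 - 331t.
m ≥ 0 ⇒ t ≥ 0; n ≥ 0 ⇒ t ≤ 1. So t ∈ [0, 1]: 2 solutions.

2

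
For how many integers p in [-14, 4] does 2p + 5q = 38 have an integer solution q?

4

gcd(5, 2):
  5 = 2×2 + 1
  2 = 2×1
so gcd(5, 2) = 1.
Back-substitute for Bézout coefficients:
  1 = 5 - 2×2
  ... = 2×(-2) + 5×(1)
Scale by 38: particular solution (-76, 38); reduce p mod 5: (4, 6).
General solution: p = 4 + 5t, q = 6 - 2t for integer t.
-14 ≤ 4 + 5t ≤ 4 gives t ∈ [-3, 0], which is 4 values.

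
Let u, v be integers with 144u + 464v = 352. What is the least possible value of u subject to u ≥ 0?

gcd(464, 144):
  464 = 3*144 + 32
  144 = 4*32 + 16
  32 = 2*16
so gcd(464, 144) = 16.
16 divides 352, so solutions exist.
Back-substitute for Bézout coefficients:
  16 = 144 - 4*32
  ... = 144*(13) + 464*(-4)
Scale by 352/16 = 22: (u₀, v₀) = (286, -88).
General solution: u = 286 + 29t, v = -88 - 9t for integer t.
u ≥ 0: smallest is 286 mod 29 = 25 (at t = -9), with v = -7.

25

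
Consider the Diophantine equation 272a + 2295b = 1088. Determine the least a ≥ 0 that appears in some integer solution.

gcd(2295, 272) = 17  (2295 = 8×272 + 119, 272 = 2×119 + 34, 119 = 3×34 + 17, 34 = 2×17).
17 divides 1088, so solutions exist.
Back-substituting, 272×(-59) + 2295×(7) = 17.
Scale by 1088/17 = 64: (a₀, b₀) = (-3776, 448).
General solution: a = -3776 + 135t, b = 448 - 16t for integer t.
a ≥ 0: smallest is -3776 mod 135 = 4 (at t = 28), with b = 0.

4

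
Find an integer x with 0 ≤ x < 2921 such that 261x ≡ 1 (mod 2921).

gcd(2921, 261) = 1  (2921 = 11*261 + 50, 261 = 5*50 + 11, 50 = 4*11 + 6, 11 = 1*6 + 5, 6 = 1*5 + 1, 5 = 5*1).
Back-substituting, 261*(-526) + 2921*(47) = 1.
So 261*-526 ≡ 1 (mod 2921), and -526 mod 2921 = 2395.

2395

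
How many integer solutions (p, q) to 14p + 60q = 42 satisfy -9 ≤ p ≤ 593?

20

gcd(60, 14) = 2.
By Bézout, 14·(13) + 60·(-3) = 2.
Particular solution: (3, 0).
General solution: p = 3 + 30t, q = 0 - 7t for integer t.
-9 ≤ 3 + 30t ≤ 593 gives t ∈ [0, 19], which is 20 values.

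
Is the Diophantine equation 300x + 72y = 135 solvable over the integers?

no

gcd(300, 72) = 12  (300 = 4*72 + 12, 72 = 6*12).
12 does not divide 135 (remainder 3), so no integer solutions.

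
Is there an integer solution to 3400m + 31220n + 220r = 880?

gcd(31220, 3400) = 20  (31220 = 9·3400 + 620, 3400 = 5·620 + 300, 620 = 2·300 + 20, 300 = 15·20).
gcd(20, 220) = 20.
20 divides 880, so integer solutions exist.

yes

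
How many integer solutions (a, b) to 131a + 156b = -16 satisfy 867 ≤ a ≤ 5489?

gcd(156, 131) = 1  (156 = 1*131 + 25, 131 = 5*25 + 6, 25 = 4*6 + 1, 6 = 6*1).
Back-substituting, 131*(-25) + 156*(21) = 1.
Scale by -16: particular solution (400, -336); reduce a mod 156: (88, -74).
General solution: a = 88 + 156t, b = -74 - 131t for integer t.
867 ≤ 88 + 156t ≤ 5489 gives t ∈ [5, 34], which is 30 values.

30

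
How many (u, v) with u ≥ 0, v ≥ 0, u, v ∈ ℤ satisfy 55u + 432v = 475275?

20

gcd(432, 55) = 1.
By Bézout, 55×(55) + 432×(-7) = 1.
One solution: (237, 1070).
General: u = 237 + 432t, v = 1070 - 55t.
u ≥ 0 ⇒ t ≥ 0; v ≥ 0 ⇒ t ≤ 19. So t ∈ [0, 19]: 20 solutions.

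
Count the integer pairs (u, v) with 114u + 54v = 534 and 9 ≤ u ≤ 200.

21

gcd(114, 54) = 6  (114 = 2·54 + 6, 54 = 9·6).
Back-substituting, 114·(1) + 54·(-2) = 6.
Scale by 89: particular solution (89, -178); reduce u mod 9: (8, -7).
General solution: u = 8 + 9t, v = -7 - 19t for integer t.
9 ≤ 8 + 9t ≤ 200 gives t ∈ [1, 21], which is 21 values.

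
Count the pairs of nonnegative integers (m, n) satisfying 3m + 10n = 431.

gcd(10, 3) = 1.
By Bézout, 3×(-3) + 10×(1) = 1.
One solution: (7, 41).
General: m = 7 + 10t, n = 41 - 3t.
m ≥ 0 ⇒ t ≥ 0; n ≥ 0 ⇒ t ≤ 13. So t ∈ [0, 13]: 14 solutions.

14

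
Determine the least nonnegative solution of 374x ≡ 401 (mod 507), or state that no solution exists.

gcd(507, 374) = 1  (507 = 1·374 + 133, 374 = 2·133 + 108, 133 = 1·108 + 25, 108 = 4·25 + 8, 25 = 3·8 + 1, 8 = 8·1).
1 divides 401, so solutions exist.
Back-substituting, 374·(-61) + 507·(45) = 1.
So 374·(-61) ≡ 1 (mod 507); multiply by 401: x ≡ -24461 (mod 507).
Smallest nonnegative: x = -24461 mod 507 = 382.

382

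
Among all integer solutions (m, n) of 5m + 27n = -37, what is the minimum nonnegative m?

gcd(27, 5) = 1.
1 divides -37, so solutions exist.
By Bézout, 5×(11) + 27×(-2) = 1.
Scale by -37/1 = -37: (m₀, n₀) = (-407, 74).
General solution: m = -407 + 27t, n = 74 - 5t for integer t.
m ≥ 0: smallest is -407 mod 27 = 25 (at t = 16), with n = -6.

25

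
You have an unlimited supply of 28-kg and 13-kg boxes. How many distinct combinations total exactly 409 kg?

Need nonnegative integers with 28j + 13k = 409.
gcd(28, 13) = 1, and 28·(-6) + 13·(13) = 1.
So (j₀, k₀) = (-2454, 5317); general j = -2454 + 13t, k = 5317 - 28t.
j ≥ 0 ⇒ t ≥ 189; k ≥ 0 ⇒ t ≤ 189. That's 1 value of t.

1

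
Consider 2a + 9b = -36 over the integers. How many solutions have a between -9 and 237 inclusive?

28

gcd(9, 2) = 1  (9 = 4*2 + 1, 2 = 2*1).
Back-substituting, 2*(-4) + 9*(1) = 1.
Scale by -36: particular solution (144, -36); reduce a mod 9: (0, -4).
General solution: a = 0 + 9t, b = -4 - 2t for integer t.
-9 ≤ 0 + 9t ≤ 237 gives t ∈ [-1, 26], which is 28 values.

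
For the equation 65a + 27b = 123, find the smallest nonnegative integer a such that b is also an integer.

21

gcd(65, 27) = 1.
1 divides 123, so solutions exist.
By Bézout, 65×(5) + 27×(-12) = 1.
Scale by 123/1 = 123: (a₀, b₀) = (615, -1476).
General solution: a = 615 + 27t, b = -1476 - 65t for integer t.
a ≥ 0: smallest is 615 mod 27 = 21 (at t = -22), with b = -46.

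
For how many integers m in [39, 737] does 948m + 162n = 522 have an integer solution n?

26

gcd(948, 162) = 6  (948 = 5*162 + 138, 162 = 1*138 + 24, 138 = 5*24 + 18, 24 = 1*18 + 6, 18 = 3*6).
Back-substituting, 948*(-7) + 162*(41) = 6.
Scale by 87: particular solution (-609, 3567); reduce m mod 27: (12, -67).
General solution: m = 12 + 27t, n = -67 - 158t for integer t.
39 ≤ 12 + 27t ≤ 737 gives t ∈ [1, 26], which is 26 values.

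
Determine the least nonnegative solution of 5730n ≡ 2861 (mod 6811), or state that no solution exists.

gcd(6811, 5730) = 1  (6811 = 1*5730 + 1081, 5730 = 5*1081 + 325, 1081 = 3*325 + 106, 325 = 3*106 + 7, 106 = 15*7 + 1, 7 = 7*1).
1 divides 2861, so solutions exist.
Back-substituting, 5730*(-964) + 6811*(811) = 1.
So 5730*(-964) ≡ 1 (mod 6811); multiply by 2861: n ≡ -2758004 (mod 6811).
Smallest nonnegative: n = -2758004 mod 6811 = 451.

451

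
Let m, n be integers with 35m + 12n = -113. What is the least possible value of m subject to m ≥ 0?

5

gcd(35, 12) = 1.
1 divides -113, so solutions exist.
By Bézout, 35·(-1) + 12·(3) = 1.
Scale by -113/1 = -113: (m₀, n₀) = (113, -339).
General solution: m = 113 + 12t, n = -339 - 35t for integer t.
m ≥ 0: smallest is 113 mod 12 = 5 (at t = -9), with n = -24.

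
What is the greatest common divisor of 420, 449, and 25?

gcd(449, 420) = 1  (449 = 1*420 + 29, 420 = 14*29 + 14, 29 = 2*14 + 1, 14 = 14*1).
gcd(1, 25) = 1.

1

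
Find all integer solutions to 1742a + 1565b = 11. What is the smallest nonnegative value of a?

gcd(1742, 1565):
  1742 = 1*1565 + 177
  1565 = 8*177 + 149
  177 = 1*149 + 28
  149 = 5*28 + 9
  28 = 3*9 + 1
  9 = 9*1
so gcd(1742, 1565) = 1.
1 divides 11, so solutions exist.
Back-substitute for Bézout coefficients:
  1 = 28 - 3*9
  ... = 1742*(168) + 1565*(-187)
Scale by 11/1 = 11: (a₀, b₀) = (1848, -2057).
General solution: a = 1848 + 1565t, b = -2057 - 1742t for integer t.
a ≥ 0: smallest is 1848 mod 1565 = 283 (at t = -1), with b = -315.

283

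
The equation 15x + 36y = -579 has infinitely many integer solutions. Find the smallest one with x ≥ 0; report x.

gcd(36, 15) = 3.
3 divides -579, so solutions exist.
By Bézout, 15×(5) + 36×(-2) = 3.
Scale by -579/3 = -193: (x₀, y₀) = (-965, 386).
General solution: x = -965 + 12t, y = 386 - 5t for integer t.
x ≥ 0: smallest is -965 mod 12 = 7 (at t = 81), with y = -19.

7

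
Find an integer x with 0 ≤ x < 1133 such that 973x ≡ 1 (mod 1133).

gcd(1133, 973) = 1  (1133 = 1*973 + 160, 973 = 6*160 + 13, 160 = 12*13 + 4, 13 = 3*4 + 1, 4 = 4*1).
Back-substituting, 973*(262) + 1133*(-225) = 1.
So 973*262 ≡ 1 (mod 1133), and 262 mod 1133 = 262.

262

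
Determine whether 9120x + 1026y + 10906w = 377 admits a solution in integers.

no

gcd(9120, 1026) = 114  (9120 = 8×1026 + 912, 1026 = 1×912 + 114, 912 = 8×114).
gcd(114, 10906) = 38.
38 does not divide 377 (remainder 35), so no integer solutions.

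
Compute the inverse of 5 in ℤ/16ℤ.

13

gcd(16, 5):
  16 = 3·5 + 1
  5 = 5·1
so gcd(16, 5) = 1.
Back-substitute for Bézout coefficients:
  1 = 16 - 3·5
  ... = 5·(-3) + 16·(1)
So 5·-3 ≡ 1 (mod 16), and -3 mod 16 = 13.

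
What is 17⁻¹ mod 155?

73

gcd(155, 17) = 1  (155 = 9*17 + 2, 17 = 8*2 + 1, 2 = 2*1).
Back-substituting, 17*(73) + 155*(-8) = 1.
So 17*73 ≡ 1 (mod 155), and 73 mod 155 = 73.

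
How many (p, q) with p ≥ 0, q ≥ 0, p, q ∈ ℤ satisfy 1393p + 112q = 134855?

6

gcd(1393, 112) = 7.
By Bézout, 1393*(7) + 112*(-87) = 7.
One solution: (7, 1117).
General: p = 7 + 16t, q = 1117 - 199t.
p ≥ 0 ⇒ t ≥ 0; q ≥ 0 ⇒ t ≤ 5. So t ∈ [0, 5]: 6 solutions.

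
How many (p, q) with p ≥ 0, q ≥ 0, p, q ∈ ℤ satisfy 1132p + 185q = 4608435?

22

gcd(1132, 185):
  1132 = 6·185 + 22
  185 = 8·22 + 9
  22 = 2·9 + 4
  9 = 2·4 + 1
  4 = 4·1
so gcd(1132, 185) = 1.
Back-substitute for Bézout coefficients:
  1 = 9 - 2·4
  ... = 1132·(-42) + 185·(257)
Scale by 4608435: one solution is (-193554270, 1184367795). Reduce p mod 185: (130, 24115).
General: p = 130 + 185t, q = 24115 - 1132t.
p ≥ 0 ⇒ t ≥ 0; q ≥ 0 ⇒ t ≤ 21. So t ∈ [0, 21]: 22 solutions.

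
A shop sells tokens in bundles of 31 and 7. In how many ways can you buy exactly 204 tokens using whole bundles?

1

Need nonnegative integers with 31j + 7k = 204.
gcd(31, 7) = 1, and 31·(-2) + 7·(9) = 1.
So (j₀, k₀) = (-408, 1836); general j = -408 + 7t, k = 1836 - 31t.
j ≥ 0 ⇒ t ≥ 59; k ≥ 0 ⇒ t ≤ 59. That's 1 value of t.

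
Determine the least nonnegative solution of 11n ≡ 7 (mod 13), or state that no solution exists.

3

gcd(13, 11) = 1.
1 divides 7, so solutions exist.
By Bézout, 11×(6) + 13×(-5) = 1.
So 11×(6) ≡ 1 (mod 13); multiply by 7: n ≡ 42 (mod 13).
Smallest nonnegative: n = 42 mod 13 = 3.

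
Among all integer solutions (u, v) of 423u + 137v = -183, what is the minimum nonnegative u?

gcd(423, 137):
  423 = 3×137 + 12
  137 = 11×12 + 5
  12 = 2×5 + 2
  5 = 2×2 + 1
  2 = 2×1
so gcd(423, 137) = 1.
1 divides -183, so solutions exist.
Back-substitute for Bézout coefficients:
  1 = 5 - 2×2
  ... = 423×(-57) + 137×(176)
Scale by -183/1 = -183: (u₀, v₀) = (10431, -32208).
General solution: u = 10431 + 137t, v = -32208 - 423t for integer t.
u ≥ 0: smallest is 10431 mod 137 = 19 (at t = -76), with v = -60.

19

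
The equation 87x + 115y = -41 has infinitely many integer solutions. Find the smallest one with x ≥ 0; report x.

gcd(115, 87):
  115 = 1*87 + 28
  87 = 3*28 + 3
  28 = 9*3 + 1
  3 = 3*1
so gcd(115, 87) = 1.
1 divides -41, so solutions exist.
Back-substitute for Bézout coefficients:
  1 = 28 - 9*3
  ... = 87*(-37) + 115*(28)
Scale by -41/1 = -41: (x₀, y₀) = (1517, -1148).
General solution: x = 1517 + 115t, y = -1148 - 87t for integer t.
x ≥ 0: smallest is 1517 mod 115 = 22 (at t = -13), with y = -17.

22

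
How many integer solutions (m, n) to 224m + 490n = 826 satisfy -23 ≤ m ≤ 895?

gcd(490, 224):
  490 = 2×224 + 42
  224 = 5×42 + 14
  42 = 3×14
so gcd(490, 224) = 14.
Back-substitute for Bézout coefficients:
  14 = 224 - 5×42
  ... = 224×(11) + 490×(-5)
Scale by 59: particular solution (649, -295); reduce m mod 35: (19, -7).
General solution: m = 19 + 35t, n = -7 - 16t for integer t.
-23 ≤ 19 + 35t ≤ 895 gives t ∈ [-1, 25], which is 27 values.

27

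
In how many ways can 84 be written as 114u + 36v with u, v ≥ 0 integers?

0

gcd(114, 36) = 6.
By Bézout, 114×(1) + 36×(-3) = 6.
One solution: (2, -4).
General: u = 2 + 6t, v = -4 - 19t.
u ≥ 0 ⇒ t ≥ 0; v ≥ 0 ⇒ t ≤ -1. So t ∈ [0, -1]: 0 solutions.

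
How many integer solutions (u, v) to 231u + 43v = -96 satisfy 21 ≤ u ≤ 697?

16

gcd(231, 43) = 1  (231 = 5×43 + 16, 43 = 2×16 + 11, 16 = 1×11 + 5, 11 = 2×5 + 1, 5 = 5×1).
Back-substituting, 231×(-8) + 43×(43) = 1.
Scale by -96: particular solution (768, -4128); reduce u mod 43: (37, -201).
General solution: u = 37 + 43t, v = -201 - 231t for integer t.
21 ≤ 37 + 43t ≤ 697 gives t ∈ [0, 15], which is 16 values.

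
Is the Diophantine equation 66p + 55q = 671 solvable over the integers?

gcd(66, 55) = 11.
11 divides 671, so integer solutions exist.

yes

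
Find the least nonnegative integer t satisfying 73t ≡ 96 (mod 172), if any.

72

gcd(172, 73):
  172 = 2·73 + 26
  73 = 2·26 + 21
  26 = 1·21 + 5
  21 = 4·5 + 1
  5 = 5·1
so gcd(172, 73) = 1.
1 divides 96, so solutions exist.
Back-substitute for Bézout coefficients:
  1 = 21 - 4·5
  ... = 73·(33) + 172·(-14)
So 73·(33) ≡ 1 (mod 172); multiply by 96: t ≡ 3168 (mod 172).
Smallest nonnegative: t = 3168 mod 172 = 72.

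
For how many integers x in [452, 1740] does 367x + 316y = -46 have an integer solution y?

5

gcd(367, 316) = 1  (367 = 1·316 + 51, 316 = 6·51 + 10, 51 = 5·10 + 1, 10 = 10·1).
Back-substituting, 367·(31) + 316·(-36) = 1.
Scale by -46: particular solution (-1426, 1656); reduce x mod 316: (154, -179).
General solution: x = 154 + 316t, y = -179 - 367t for integer t.
452 ≤ 154 + 316t ≤ 1740 gives t ∈ [1, 5], which is 5 values.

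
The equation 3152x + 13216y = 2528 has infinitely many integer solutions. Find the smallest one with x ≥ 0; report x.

592

gcd(13216, 3152):
  13216 = 4×3152 + 608
  3152 = 5×608 + 112
  608 = 5×112 + 48
  112 = 2×48 + 16
  48 = 3×16
so gcd(13216, 3152) = 16.
16 divides 2528, so solutions exist.
Back-substitute for Bézout coefficients:
  16 = 112 - 2×48
  ... = 3152×(239) + 13216×(-57)
Scale by 2528/16 = 158: (x₀, y₀) = (37762, -9006).
General solution: x = 37762 + 826t, y = -9006 - 197t for integer t.
x ≥ 0: smallest is 37762 mod 826 = 592 (at t = -45), with y = -141.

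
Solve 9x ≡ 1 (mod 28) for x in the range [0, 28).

gcd(28, 9) = 1.
By Bézout, 9·(-3) + 28·(1) = 1.
So 9·-3 ≡ 1 (mod 28), and -3 mod 28 = 25.

25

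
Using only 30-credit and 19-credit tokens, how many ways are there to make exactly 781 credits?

1

Need nonnegative integers with 30j + 19k = 781.
gcd(30, 19) = 1, and 30·(7) + 19·(-11) = 1.
So (j₀, k₀) = (5467, -8591); general j = 5467 + 19t, k = -8591 - 30t.
j ≥ 0 ⇒ t ≥ -287; k ≥ 0 ⇒ t ≤ -287. That's 1 value of t.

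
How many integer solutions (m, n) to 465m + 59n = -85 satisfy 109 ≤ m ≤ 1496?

23

gcd(465, 59):
  465 = 7×59 + 52
  59 = 1×52 + 7
  52 = 7×7 + 3
  7 = 2×3 + 1
  3 = 3×1
so gcd(465, 59) = 1.
Back-substitute for Bézout coefficients:
  1 = 7 - 2×3
  ... = 465×(-17) + 59×(134)
Scale by -85: particular solution (1445, -11390); reduce m mod 59: (29, -230).
General solution: m = 29 + 59t, n = -230 - 465t for integer t.
109 ≤ 29 + 59t ≤ 1496 gives t ∈ [2, 24], which is 23 values.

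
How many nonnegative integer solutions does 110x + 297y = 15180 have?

6

gcd(297, 110):
  297 = 2·110 + 77
  110 = 1·77 + 33
  77 = 2·33 + 11
  33 = 3·11
so gcd(297, 110) = 11.
Back-substitute for Bézout coefficients:
  11 = 77 - 2·33
  ... = 110·(-8) + 297·(3)
Scale by 1380: one solution is (-11040, 4140). Reduce x mod 27: (3, 50).
General: x = 3 + 27t, y = 50 - 10t.
x ≥ 0 ⇒ t ≥ 0; y ≥ 0 ⇒ t ≤ 5. So t ∈ [0, 5]: 6 solutions.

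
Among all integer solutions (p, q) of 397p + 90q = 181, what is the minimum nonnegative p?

gcd(397, 90) = 1.
1 divides 181, so solutions exist.
By Bézout, 397·(-17) + 90·(75) = 1.
Scale by 181/1 = 181: (p₀, q₀) = (-3077, 13575).
General solution: p = -3077 + 90t, q = 13575 - 397t for integer t.
p ≥ 0: smallest is -3077 mod 90 = 73 (at t = 35), with q = -320.

73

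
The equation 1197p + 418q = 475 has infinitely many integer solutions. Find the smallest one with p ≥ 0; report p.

gcd(1197, 418):
  1197 = 2·418 + 361
  418 = 1·361 + 57
  361 = 6·57 + 19
  57 = 3·19
so gcd(1197, 418) = 19.
19 divides 475, so solutions exist.
Back-substitute for Bézout coefficients:
  19 = 361 - 6·57
  ... = 1197·(7) + 418·(-20)
Scale by 475/19 = 25: (p₀, q₀) = (175, -500).
General solution: p = 175 + 22t, q = -500 - 63t for integer t.
p ≥ 0: smallest is 175 mod 22 = 21 (at t = -7), with q = -59.

21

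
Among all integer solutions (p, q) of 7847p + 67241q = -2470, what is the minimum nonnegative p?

gcd(67241, 7847) = 19.
19 divides -2470, so solutions exist.
By Bézout, 7847*(-497) + 67241*(58) = 19.
Scale by -2470/19 = -130: (p₀, q₀) = (64610, -7540).
General solution: p = 64610 + 3539t, q = -7540 - 413t for integer t.
p ≥ 0: smallest is 64610 mod 3539 = 908 (at t = -18), with q = -106.

908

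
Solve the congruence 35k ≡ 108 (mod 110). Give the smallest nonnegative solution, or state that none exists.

no solution

gcd(110, 35):
  110 = 3*35 + 5
  35 = 7*5
so gcd(110, 35) = 5.
5 does not divide 108, so the congruence has no solution.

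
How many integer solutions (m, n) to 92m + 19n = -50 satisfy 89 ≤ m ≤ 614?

gcd(92, 19) = 1.
By Bézout, 92·(6) + 19·(-29) = 1.
Particular solution: (4, -22).
General solution: m = 4 + 19t, n = -22 - 92t for integer t.
89 ≤ 4 + 19t ≤ 614 gives t ∈ [5, 32], which is 28 values.

28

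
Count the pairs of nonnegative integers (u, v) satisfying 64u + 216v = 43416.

gcd(216, 64) = 8.
By Bézout, 64·(-10) + 216·(3) = 8.
One solution: (0, 201).
General: u = 0 + 27t, v = 201 - 8t.
u ≥ 0 ⇒ t ≥ 0; v ≥ 0 ⇒ t ≤ 25. So t ∈ [0, 25]: 26 solutions.

26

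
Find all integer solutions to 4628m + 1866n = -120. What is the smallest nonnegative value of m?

558

gcd(4628, 1866):
  4628 = 2*1866 + 896
  1866 = 2*896 + 74
  896 = 12*74 + 8
  74 = 9*8 + 2
  8 = 4*2
so gcd(4628, 1866) = 2.
2 divides -120, so solutions exist.
Back-substitute for Bézout coefficients:
  2 = 74 - 9*8
  ... = 4628*(-227) + 1866*(563)
Scale by -120/2 = -60: (m₀, n₀) = (13620, -33780).
General solution: m = 13620 + 933t, n = -33780 - 2314t for integer t.
m ≥ 0: smallest is 13620 mod 933 = 558 (at t = -14), with n = -1384.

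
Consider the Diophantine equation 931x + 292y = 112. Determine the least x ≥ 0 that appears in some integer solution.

gcd(931, 292) = 1  (931 = 3*292 + 55, 292 = 5*55 + 17, 55 = 3*17 + 4, 17 = 4*4 + 1, 4 = 4*1).
1 divides 112, so solutions exist.
Back-substituting, 931*(-69) + 292*(220) = 1.
Scale by 112/1 = 112: (x₀, y₀) = (-7728, 24640).
General solution: x = -7728 + 292t, y = 24640 - 931t for integer t.
x ≥ 0: smallest is -7728 mod 292 = 156 (at t = 27), with y = -497.

156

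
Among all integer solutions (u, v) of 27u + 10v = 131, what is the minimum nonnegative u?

gcd(27, 10):
  27 = 2*10 + 7
  10 = 1*7 + 3
  7 = 2*3 + 1
  3 = 3*1
so gcd(27, 10) = 1.
1 divides 131, so solutions exist.
Back-substitute for Bézout coefficients:
  1 = 7 - 2*3
  ... = 27*(3) + 10*(-8)
Scale by 131/1 = 131: (u₀, v₀) = (393, -1048).
General solution: u = 393 + 10t, v = -1048 - 27t for integer t.
u ≥ 0: smallest is 393 mod 10 = 3 (at t = -39), with v = 5.

3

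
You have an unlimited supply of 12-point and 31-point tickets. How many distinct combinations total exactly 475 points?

2

Need nonnegative integers with 12j + 31k = 475.
gcd(12, 31) = 1, and 12·(13) + 31·(-5) = 1.
So (j₀, k₀) = (6175, -2375); general j = 6175 + 31t, k = -2375 - 12t.
j ≥ 0 ⇒ t ≥ -199; k ≥ 0 ⇒ t ≤ -198. That's 2 values of t.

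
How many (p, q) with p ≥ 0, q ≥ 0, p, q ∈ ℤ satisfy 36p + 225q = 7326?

8

gcd(225, 36) = 9.
By Bézout, 36×(-6) + 225×(1) = 9.
One solution: (16, 30).
General: p = 16 + 25t, q = 30 - 4t.
p ≥ 0 ⇒ t ≥ 0; q ≥ 0 ⇒ t ≤ 7. So t ∈ [0, 7]: 8 solutions.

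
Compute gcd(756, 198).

18

gcd(756, 198):
  756 = 3×198 + 162
  198 = 1×162 + 36
  162 = 4×36 + 18
  36 = 2×18
so gcd(756, 198) = 18.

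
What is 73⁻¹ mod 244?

gcd(244, 73) = 1  (244 = 3*73 + 25, 73 = 2*25 + 23, 25 = 1*23 + 2, 23 = 11*2 + 1, 2 = 2*1).
Back-substituting, 73*(117) + 244*(-35) = 1.
So 73*117 ≡ 1 (mod 244), and 117 mod 244 = 117.

117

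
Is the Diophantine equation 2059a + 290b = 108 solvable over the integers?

gcd(2059, 290) = 29  (2059 = 7·290 + 29, 290 = 10·29).
29 does not divide 108 (remainder 21), so no integer solutions.

no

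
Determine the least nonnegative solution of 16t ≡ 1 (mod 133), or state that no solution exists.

gcd(133, 16) = 1.
1 divides 1, so solutions exist.
By Bézout, 16·(25) + 133·(-3) = 1.
So 16·(25) ≡ 1 (mod 133); multiply by 1: t ≡ 25 (mod 133).
Smallest nonnegative: t = 25 mod 133 = 25.

25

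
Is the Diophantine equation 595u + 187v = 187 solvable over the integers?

yes

gcd(595, 187) = 17  (595 = 3·187 + 34, 187 = 5·34 + 17, 34 = 2·17).
17 divides 187, so integer solutions exist.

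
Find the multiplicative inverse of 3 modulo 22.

15

gcd(22, 3) = 1  (22 = 7·3 + 1, 3 = 3·1).
Back-substituting, 3·(-7) + 22·(1) = 1.
So 3·-7 ≡ 1 (mod 22), and -7 mod 22 = 15.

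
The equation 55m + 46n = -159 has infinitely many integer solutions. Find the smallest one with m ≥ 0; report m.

13

gcd(55, 46) = 1.
1 divides -159, so solutions exist.
By Bézout, 55·(-5) + 46·(6) = 1.
Scale by -159/1 = -159: (m₀, n₀) = (795, -954).
General solution: m = 795 + 46t, n = -954 - 55t for integer t.
m ≥ 0: smallest is 795 mod 46 = 13 (at t = -17), with n = -19.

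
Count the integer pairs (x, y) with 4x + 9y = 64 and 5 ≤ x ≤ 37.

4

gcd(9, 4):
  9 = 2*4 + 1
  4 = 4*1
so gcd(9, 4) = 1.
Back-substitute for Bézout coefficients:
  1 = 9 - 2*4
  ... = 4*(-2) + 9*(1)
Scale by 64: particular solution (-128, 64); reduce x mod 9: (7, 4).
General solution: x = 7 + 9t, y = 4 - 4t for integer t.
5 ≤ 7 + 9t ≤ 37 gives t ∈ [0, 3], which is 4 values.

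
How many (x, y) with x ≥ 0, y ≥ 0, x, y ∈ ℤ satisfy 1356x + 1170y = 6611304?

25

gcd(1356, 1170) = 6  (1356 = 1·1170 + 186, 1170 = 6·186 + 54, 186 = 3·54 + 24, 54 = 2·24 + 6, 24 = 4·6).
Back-substituting, 1356·(-44) + 1170·(51) = 6.
Scale by 1101884: one solution is (-48482896, 56196084). Reduce x mod 195: (149, 5478).
General: x = 149 + 195t, y = 5478 - 226t.
x ≥ 0 ⇒ t ≥ 0; y ≥ 0 ⇒ t ≤ 24. So t ∈ [0, 24]: 25 solutions.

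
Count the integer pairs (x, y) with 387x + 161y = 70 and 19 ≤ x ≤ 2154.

13

gcd(387, 161) = 1.
By Bézout, 387·(-52) + 161·(125) = 1.
Particular solution: (63, -151).
General solution: x = 63 + 161t, y = -151 - 387t for integer t.
19 ≤ 63 + 161t ≤ 2154 gives t ∈ [0, 12], which is 13 values.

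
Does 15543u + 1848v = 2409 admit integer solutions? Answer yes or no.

yes

gcd(15543, 1848) = 33  (15543 = 8*1848 + 759, 1848 = 2*759 + 330, 759 = 2*330 + 99, 330 = 3*99 + 33, 99 = 3*33).
33 divides 2409, so integer solutions exist.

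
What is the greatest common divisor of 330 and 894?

6

gcd(894, 330) = 6  (894 = 2·330 + 234, 330 = 1·234 + 96, 234 = 2·96 + 42, 96 = 2·42 + 12, 42 = 3·12 + 6, 12 = 2·6).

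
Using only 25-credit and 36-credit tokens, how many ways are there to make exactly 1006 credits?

1

Need nonnegative integers with 25j + 36k = 1006.
gcd(25, 36) = 1, and 25·(13) + 36·(-9) = 1.
So (j₀, k₀) = (13078, -9054); general j = 13078 + 36t, k = -9054 - 25t.
j ≥ 0 ⇒ t ≥ -363; k ≥ 0 ⇒ t ≤ -363. That's 1 value of t.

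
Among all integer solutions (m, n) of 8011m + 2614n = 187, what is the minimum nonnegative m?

527

gcd(8011, 2614):
  8011 = 3·2614 + 169
  2614 = 15·169 + 79
  169 = 2·79 + 11
  79 = 7·11 + 2
  11 = 5·2 + 1
  2 = 2·1
so gcd(8011, 2614) = 1.
1 divides 187, so solutions exist.
Back-substitute for Bézout coefficients:
  1 = 11 - 5·2
  ... = 8011·(1191) + 2614·(-3650)
Scale by 187/1 = 187: (m₀, n₀) = (222717, -682550).
General solution: m = 222717 + 2614t, n = -682550 - 8011t for integer t.
m ≥ 0: smallest is 222717 mod 2614 = 527 (at t = -85), with n = -1615.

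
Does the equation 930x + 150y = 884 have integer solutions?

gcd(930, 150) = 30  (930 = 6*150 + 30, 150 = 5*30).
30 does not divide 884 (remainder 14), so no integer solutions.

no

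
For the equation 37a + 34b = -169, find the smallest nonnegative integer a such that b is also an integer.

23

gcd(37, 34) = 1  (37 = 1*34 + 3, 34 = 11*3 + 1, 3 = 3*1).
1 divides -169, so solutions exist.
Back-substituting, 37*(-11) + 34*(12) = 1.
Scale by -169/1 = -169: (a₀, b₀) = (1859, -2028).
General solution: a = 1859 + 34t, b = -2028 - 37t for integer t.
a ≥ 0: smallest is 1859 mod 34 = 23 (at t = -54), with b = -30.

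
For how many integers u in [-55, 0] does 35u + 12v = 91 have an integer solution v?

5

gcd(35, 12):
  35 = 2×12 + 11
  12 = 1×11 + 1
  11 = 11×1
so gcd(35, 12) = 1.
Back-substitute for Bézout coefficients:
  1 = 12 - 1×11
  ... = 35×(-1) + 12×(3)
Scale by 91: particular solution (-91, 273); reduce u mod 12: (5, -7).
General solution: u = 5 + 12t, v = -7 - 35t for integer t.
-55 ≤ 5 + 12t ≤ 0 gives t ∈ [-5, -1], which is 5 values.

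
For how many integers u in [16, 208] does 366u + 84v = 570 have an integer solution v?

14

gcd(366, 84):
  366 = 4·84 + 30
  84 = 2·30 + 24
  30 = 1·24 + 6
  24 = 4·6
so gcd(366, 84) = 6.
Back-substitute for Bézout coefficients:
  6 = 30 - 1·24
  ... = 366·(3) + 84·(-13)
Scale by 95: particular solution (285, -1235); reduce u mod 14: (5, -15).
General solution: u = 5 + 14t, v = -15 - 61t for integer t.
16 ≤ 5 + 14t ≤ 208 gives t ∈ [1, 14], which is 14 values.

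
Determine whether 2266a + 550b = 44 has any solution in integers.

yes

gcd(2266, 550) = 22.
22 divides 44, so integer solutions exist.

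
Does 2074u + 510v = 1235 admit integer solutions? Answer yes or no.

no

gcd(2074, 510):
  2074 = 4×510 + 34
  510 = 15×34
so gcd(2074, 510) = 34.
34 does not divide 1235 (remainder 11), so no integer solutions.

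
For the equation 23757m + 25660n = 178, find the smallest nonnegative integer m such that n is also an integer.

gcd(25660, 23757):
  25660 = 1*23757 + 1903
  23757 = 12*1903 + 921
  1903 = 2*921 + 61
  921 = 15*61 + 6
  61 = 10*6 + 1
  6 = 6*1
so gcd(25660, 23757) = 1.
1 divides 178, so solutions exist.
Back-substitute for Bézout coefficients:
  1 = 61 - 10*6
  ... = 23757*(-4207) + 25660*(3895)
Scale by 178/1 = 178: (m₀, n₀) = (-748846, 693310).
General solution: m = -748846 + 25660t, n = 693310 - 23757t for integer t.
m ≥ 0: smallest is -748846 mod 25660 = 20954 (at t = 30), with n = -19400.

20954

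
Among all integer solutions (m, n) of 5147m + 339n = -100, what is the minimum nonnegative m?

64

gcd(5147, 339):
  5147 = 15·339 + 62
  339 = 5·62 + 29
  62 = 2·29 + 4
  29 = 7·4 + 1
  4 = 4·1
so gcd(5147, 339) = 1.
1 divides -100, so solutions exist.
Back-substitute for Bézout coefficients:
  1 = 29 - 7·4
  ... = 5147·(-82) + 339·(1245)
Scale by -100/1 = -100: (m₀, n₀) = (8200, -124500).
General solution: m = 8200 + 339t, n = -124500 - 5147t for integer t.
m ≥ 0: smallest is 8200 mod 339 = 64 (at t = -24), with n = -972.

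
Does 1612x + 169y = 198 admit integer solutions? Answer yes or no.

gcd(1612, 169):
  1612 = 9·169 + 91
  169 = 1·91 + 78
  91 = 1·78 + 13
  78 = 6·13
so gcd(1612, 169) = 13.
13 does not divide 198 (remainder 3), so no integer solutions.

no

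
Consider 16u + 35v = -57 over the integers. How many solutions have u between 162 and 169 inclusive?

gcd(35, 16) = 1.
By Bézout, 16·(11) + 35·(-5) = 1.
Particular solution: (3, -3).
General solution: u = 3 + 35t, v = -3 - 16t for integer t.
162 ≤ 3 + 35t ≤ 169 gives t ∈ [5, 4], which is 0 values.

0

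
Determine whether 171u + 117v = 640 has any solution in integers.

gcd(171, 117):
  171 = 1×117 + 54
  117 = 2×54 + 9
  54 = 6×9
so gcd(171, 117) = 9.
9 does not divide 640 (remainder 1), so no integer solutions.

no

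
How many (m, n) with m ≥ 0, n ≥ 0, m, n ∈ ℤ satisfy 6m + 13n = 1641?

gcd(13, 6) = 1.
By Bézout, 6*(-2) + 13*(1) = 1.
One solution: (7, 123).
General: m = 7 + 13t, n = 123 - 6t.
m ≥ 0 ⇒ t ≥ 0; n ≥ 0 ⇒ t ≤ 20. So t ∈ [0, 20]: 21 solutions.

21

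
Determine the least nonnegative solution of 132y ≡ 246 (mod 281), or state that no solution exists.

gcd(281, 132) = 1.
1 divides 246, so solutions exist.
By Bézout, 132×(66) + 281×(-31) = 1.
So 132×(66) ≡ 1 (mod 281); multiply by 246: y ≡ 16236 (mod 281).
Smallest nonnegative: y = 16236 mod 281 = 219.

219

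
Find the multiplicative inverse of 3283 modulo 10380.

gcd(10380, 3283) = 1  (10380 = 3*3283 + 531, 3283 = 6*531 + 97, 531 = 5*97 + 46, 97 = 2*46 + 5, 46 = 9*5 + 1, 5 = 5*1).
Back-substituting, 3283*(-2033) + 10380*(643) = 1.
So 3283*-2033 ≡ 1 (mod 10380), and -2033 mod 10380 = 8347.

8347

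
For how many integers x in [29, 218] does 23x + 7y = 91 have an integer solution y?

gcd(23, 7) = 1.
By Bézout, 23·(-3) + 7·(10) = 1.
Particular solution: (0, 13).
General solution: x = 0 + 7t, y = 13 - 23t for integer t.
29 ≤ 0 + 7t ≤ 218 gives t ∈ [5, 31], which is 27 values.

27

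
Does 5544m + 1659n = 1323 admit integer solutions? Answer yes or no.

yes

gcd(5544, 1659) = 21  (5544 = 3×1659 + 567, 1659 = 2×567 + 525, 567 = 1×525 + 42, 525 = 12×42 + 21, 42 = 2×21).
21 divides 1323, so integer solutions exist.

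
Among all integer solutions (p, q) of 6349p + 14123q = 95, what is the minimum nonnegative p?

gcd(14123, 6349) = 1.
1 divides 95, so solutions exist.
By Bézout, 6349·(-1001) + 14123·(450) = 1.
Scale by 95/1 = 95: (p₀, q₀) = (-95095, 42750).
General solution: p = -95095 + 14123t, q = 42750 - 6349t for integer t.
p ≥ 0: smallest is -95095 mod 14123 = 3766 (at t = 7), with q = -1693.

3766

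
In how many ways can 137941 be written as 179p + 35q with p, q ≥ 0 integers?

gcd(179, 35) = 1.
By Bézout, 179*(9) + 35*(-46) = 1.
One solution: (19, 3844).
General: p = 19 + 35t, q = 3844 - 179t.
p ≥ 0 ⇒ t ≥ 0; q ≥ 0 ⇒ t ≤ 21. So t ∈ [0, 21]: 22 solutions.

22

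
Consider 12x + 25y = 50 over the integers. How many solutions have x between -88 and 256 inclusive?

gcd(25, 12):
  25 = 2*12 + 1
  12 = 12*1
so gcd(25, 12) = 1.
Back-substitute for Bézout coefficients:
  1 = 25 - 2*12
  ... = 12*(-2) + 25*(1)
Scale by 50: particular solution (-100, 50); reduce x mod 25: (0, 2).
General solution: x = 0 + 25t, y = 2 - 12t for integer t.
-88 ≤ 0 + 25t ≤ 256 gives t ∈ [-3, 10], which is 14 values.

14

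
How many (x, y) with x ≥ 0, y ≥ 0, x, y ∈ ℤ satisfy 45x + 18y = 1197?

13

gcd(45, 18) = 9  (45 = 2·18 + 9, 18 = 2·9).
Back-substituting, 45·(1) + 18·(-2) = 9.
Scale by 133: one solution is (133, -266). Reduce x mod 2: (1, 64).
General: x = 1 + 2t, y = 64 - 5t.
x ≥ 0 ⇒ t ≥ 0; y ≥ 0 ⇒ t ≤ 12. So t ∈ [0, 12]: 13 solutions.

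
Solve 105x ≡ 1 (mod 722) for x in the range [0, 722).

667

gcd(722, 105) = 1  (722 = 6*105 + 92, 105 = 1*92 + 13, 92 = 7*13 + 1, 13 = 13*1).
Back-substituting, 105*(-55) + 722*(8) = 1.
So 105*-55 ≡ 1 (mod 722), and -55 mod 722 = 667.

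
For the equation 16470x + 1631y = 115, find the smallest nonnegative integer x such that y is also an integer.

gcd(16470, 1631):
  16470 = 10·1631 + 160
  1631 = 10·160 + 31
  160 = 5·31 + 5
  31 = 6·5 + 1
  5 = 5·1
so gcd(16470, 1631) = 1.
1 divides 115, so solutions exist.
Back-substitute for Bézout coefficients:
  1 = 31 - 6·5
  ... = 16470·(-316) + 1631·(3191)
Scale by 115/1 = 115: (x₀, y₀) = (-36340, 366965).
General solution: x = -36340 + 1631t, y = 366965 - 16470t for integer t.
x ≥ 0: smallest is -36340 mod 1631 = 1173 (at t = 23), with y = -11845.

1173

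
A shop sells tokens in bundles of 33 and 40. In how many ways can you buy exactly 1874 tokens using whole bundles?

Need nonnegative integers with 33j + 40k = 1874.
gcd(33, 40) = 1, and 33·(17) + 40·(-14) = 1.
So (j₀, k₀) = (31858, -26236); general j = 31858 + 40t, k = -26236 - 33t.
j ≥ 0 ⇒ t ≥ -796; k ≥ 0 ⇒ t ≤ -796. That's 1 value of t.

1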